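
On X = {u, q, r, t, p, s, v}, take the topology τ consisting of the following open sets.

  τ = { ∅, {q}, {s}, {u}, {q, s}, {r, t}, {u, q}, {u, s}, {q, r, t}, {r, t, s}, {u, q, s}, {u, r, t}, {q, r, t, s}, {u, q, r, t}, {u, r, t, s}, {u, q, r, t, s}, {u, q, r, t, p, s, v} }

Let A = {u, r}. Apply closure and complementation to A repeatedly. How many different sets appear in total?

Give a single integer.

10

complement {q, t, p, s, v}; its interior {q, s}; cl(A) = X∖{q, s} = {u, r, t, p, v}
With k = closure, c = complement:
  1. A     = {u, r}
  2. kA    = {u, r, t, p, v}
  3. cA    = {q, t, p, s, v}
  4. ckA   = {q, s}
  5. kcA   = {q, r, t, p, s, v}
  6. kckA  = {q, p, s, v}
  7. ckcA  = {u}
  8. ckckA = {u, r, t}
  9. kckcA = {u, p, v}
  10. ckckcA = {q, r, t, s}
k, c of each give nothing new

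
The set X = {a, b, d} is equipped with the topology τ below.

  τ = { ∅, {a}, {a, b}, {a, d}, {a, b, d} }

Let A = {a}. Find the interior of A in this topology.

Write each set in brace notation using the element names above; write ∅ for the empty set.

{a}

interior: largest open inside A is {a} (from ∅, {a})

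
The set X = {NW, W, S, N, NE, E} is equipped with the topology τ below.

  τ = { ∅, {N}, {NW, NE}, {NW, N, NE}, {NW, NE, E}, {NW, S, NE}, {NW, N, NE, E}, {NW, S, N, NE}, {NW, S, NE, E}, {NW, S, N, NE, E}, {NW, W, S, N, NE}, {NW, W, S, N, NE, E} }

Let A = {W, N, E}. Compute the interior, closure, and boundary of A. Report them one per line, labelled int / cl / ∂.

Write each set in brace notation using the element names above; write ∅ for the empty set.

open subsets of A: ∅, {N}; so int(A) = {N}
closure: X∖int(X∖A) = X∖{NW, S, NE} = {W, N, E}
∂A = {W, N, E} minus {N} = {W, E}

int(A) = {N}
cl(A)  = {W, N, E}
∂A     = {W, E}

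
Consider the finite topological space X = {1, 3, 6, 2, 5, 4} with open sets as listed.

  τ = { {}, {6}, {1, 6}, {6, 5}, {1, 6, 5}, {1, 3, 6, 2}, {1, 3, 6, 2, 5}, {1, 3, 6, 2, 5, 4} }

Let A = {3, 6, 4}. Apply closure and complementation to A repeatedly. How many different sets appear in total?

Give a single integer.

6

X∖A={1, 2, 5}, int(X∖A)={}, hence cl(A)={1, 3, 6, 2, 5, 4}
Orbit (k=closure, c=complement):
  1. A     = {3, 6, 4}
  2. kA    = {1, 3, 6, 2, 5, 4}
  3. cA    = {1, 2, 5}
  4. ckA   = {}
  5. kcA   = {1, 3, 2, 5, 4}
  6. ckcA  = {6}
(closed under both — stop)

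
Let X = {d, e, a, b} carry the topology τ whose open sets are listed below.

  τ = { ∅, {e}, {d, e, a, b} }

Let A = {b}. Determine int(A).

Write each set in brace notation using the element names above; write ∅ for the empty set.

∅

open subsets of A: ∅; so int(A) = ∅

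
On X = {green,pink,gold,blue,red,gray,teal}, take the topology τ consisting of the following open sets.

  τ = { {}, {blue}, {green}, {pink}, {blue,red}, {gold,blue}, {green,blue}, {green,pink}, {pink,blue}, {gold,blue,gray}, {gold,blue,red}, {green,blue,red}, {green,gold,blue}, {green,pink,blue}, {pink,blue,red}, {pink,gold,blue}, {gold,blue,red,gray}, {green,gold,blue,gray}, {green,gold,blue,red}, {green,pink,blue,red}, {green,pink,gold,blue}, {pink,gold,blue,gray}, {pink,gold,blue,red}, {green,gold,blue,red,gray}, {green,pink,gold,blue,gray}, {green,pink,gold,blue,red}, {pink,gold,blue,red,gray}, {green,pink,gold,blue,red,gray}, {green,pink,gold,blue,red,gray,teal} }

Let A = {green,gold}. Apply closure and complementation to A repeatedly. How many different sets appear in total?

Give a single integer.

cl via duality: int({pink,blue,red,gray,teal}) = {pink,blue,red}, so X∖{pink,blue,red} = {green,gold,gray,teal}
Write k for closure, c for complement:
  1. A     = {green,gold}
  2. kA    = {green,gold,gray,teal}
  3. cA    = {pink,blue,red,gray,teal}
  4. ckA   = {pink,blue,red}
  5. kcA   = {pink,gold,blue,red,gray,teal}
  6. ckcA  = {green}
  7. kckcA = {green,teal}
  8. ckckcA = {pink,gold,blue,red,gray}
applying k or c yields no new set

8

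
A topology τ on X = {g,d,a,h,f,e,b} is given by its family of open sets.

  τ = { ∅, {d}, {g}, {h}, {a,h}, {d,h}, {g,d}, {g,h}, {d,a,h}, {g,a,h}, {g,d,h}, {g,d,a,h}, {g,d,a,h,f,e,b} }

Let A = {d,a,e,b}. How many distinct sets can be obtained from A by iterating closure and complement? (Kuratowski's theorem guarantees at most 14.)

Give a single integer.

8

cl via duality: int({g,h,f}) = {g,h}, so X∖{g,h} = {d,a,f,e,b}
Write k for closure, c for complement:
  1. A     = {d,a,e,b}
  2. kA    = {d,a,f,e,b}
  3. cA    = {g,h,f}
  4. ckA   = {g,h}
  5. kcA   = {g,a,h,f,e,b}
  6. ckcA  = {d}
  7. kckcA = {d,f,e,b}
  8. ckckcA = {g,a,h}
applying k or c yields no new set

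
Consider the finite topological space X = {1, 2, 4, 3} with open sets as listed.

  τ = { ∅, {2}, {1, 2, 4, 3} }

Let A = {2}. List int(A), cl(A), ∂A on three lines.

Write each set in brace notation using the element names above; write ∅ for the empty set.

int(A) = {2}
cl(A)  = {1, 2, 4, 3}
∂A     = {1, 4, 3}

U open, U⊆A: ∅, {2}. int(A) = ⋃ = {2}
X∖A={1, 4, 3}, int(X∖A)=∅, hence cl(A)={1, 2, 4, 3}
∂A: remove int from cl → {1, 4, 3}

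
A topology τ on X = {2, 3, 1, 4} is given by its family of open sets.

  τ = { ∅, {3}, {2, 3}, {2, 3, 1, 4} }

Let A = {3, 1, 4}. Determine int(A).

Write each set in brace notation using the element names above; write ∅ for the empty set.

open subsets of A: ∅, {3}; so int(A) = {3}

{3}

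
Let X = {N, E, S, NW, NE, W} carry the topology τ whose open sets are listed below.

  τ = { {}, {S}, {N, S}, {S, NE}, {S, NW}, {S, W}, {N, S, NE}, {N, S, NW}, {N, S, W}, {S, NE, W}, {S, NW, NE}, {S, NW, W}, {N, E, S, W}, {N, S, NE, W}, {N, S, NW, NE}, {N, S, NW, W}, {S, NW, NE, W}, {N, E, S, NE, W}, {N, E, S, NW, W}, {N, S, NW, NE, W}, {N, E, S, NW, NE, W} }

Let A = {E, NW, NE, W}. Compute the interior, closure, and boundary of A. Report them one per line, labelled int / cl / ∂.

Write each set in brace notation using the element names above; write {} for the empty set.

open subsets of A: {}; so int(A) = {}
closure: X∖int(X∖A) = X∖{N, S} = {E, NW, NE, W}
∂A = {E, NW, NE, W} minus {} = {E, NW, NE, W}

int(A) = {}
cl(A)  = {E, NW, NE, W}
∂A     = {E, NW, NE, W}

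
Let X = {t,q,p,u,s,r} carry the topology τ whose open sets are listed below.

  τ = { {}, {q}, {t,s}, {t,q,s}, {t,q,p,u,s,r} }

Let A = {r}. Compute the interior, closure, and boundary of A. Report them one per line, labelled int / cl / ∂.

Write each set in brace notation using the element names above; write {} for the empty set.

int(A) = {}
cl(A)  = {p,u,r}
∂A     = {p,u,r}

interior: largest open inside A is {} (from {})
cl via duality: int({t,q,p,u,s}) = {t,q,s}, so X∖{t,q,s} = {p,u,r}
cl∖int = {p,u,r}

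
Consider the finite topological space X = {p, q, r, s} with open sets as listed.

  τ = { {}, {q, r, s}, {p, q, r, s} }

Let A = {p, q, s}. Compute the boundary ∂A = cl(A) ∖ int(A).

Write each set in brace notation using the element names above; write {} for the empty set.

{p, q, r, s}

opens ⊆ A: {}; union → int = {}
complement {r}; its interior {}; cl(A) = X∖{} = {p, q, r, s}
boundary = {p, q, r, s} ∖ {} = {p, q, r, s}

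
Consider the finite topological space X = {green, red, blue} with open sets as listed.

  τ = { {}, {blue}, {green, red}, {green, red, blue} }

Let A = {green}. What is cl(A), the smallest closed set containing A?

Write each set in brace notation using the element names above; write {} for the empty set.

complement {red, blue}; its interior {blue}; cl(A) = X∖{blue} = {green, red}

{green, red}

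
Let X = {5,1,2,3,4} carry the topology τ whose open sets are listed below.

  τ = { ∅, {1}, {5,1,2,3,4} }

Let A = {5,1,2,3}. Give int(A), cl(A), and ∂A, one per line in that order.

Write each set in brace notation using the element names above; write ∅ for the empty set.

U open, U⊆A: ∅, {1}. int(A) = ⋃ = {1}
X∖A={4}, int(X∖A)=∅, hence cl(A)={5,1,2,3,4}
∂A: remove int from cl → {5,2,3,4}

int(A) = {1}
cl(A)  = {5,1,2,3,4}
∂A     = {5,2,3,4}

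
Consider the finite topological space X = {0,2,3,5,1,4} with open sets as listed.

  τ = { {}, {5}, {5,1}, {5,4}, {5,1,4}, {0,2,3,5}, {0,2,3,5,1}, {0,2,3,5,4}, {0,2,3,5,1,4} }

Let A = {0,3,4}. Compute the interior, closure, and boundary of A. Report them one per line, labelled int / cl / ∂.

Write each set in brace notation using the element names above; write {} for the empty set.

open subsets of A: {}; so int(A) = {}
closure: X∖int(X∖A) = X∖{5,1} = {0,2,3,4}
∂A = {0,2,3,4} minus {} = {0,2,3,4}

int(A) = {}
cl(A)  = {0,2,3,4}
∂A     = {0,2,3,4}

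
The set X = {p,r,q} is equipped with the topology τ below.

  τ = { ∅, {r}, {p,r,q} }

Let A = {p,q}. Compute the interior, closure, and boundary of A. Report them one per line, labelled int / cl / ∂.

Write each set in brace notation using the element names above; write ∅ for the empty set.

interior: largest open inside A is ∅ (from ∅)
cl via duality: int({r}) = {r}, so X∖{r} = {p,q}
cl∖int = {p,q}

int(A) = ∅
cl(A)  = {p,q}
∂A     = {p,q}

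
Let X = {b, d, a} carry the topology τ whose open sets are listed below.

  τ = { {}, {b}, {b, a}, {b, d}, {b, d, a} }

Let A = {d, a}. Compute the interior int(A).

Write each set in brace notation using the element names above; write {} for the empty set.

U open, U⊆A: {}. int(A) = ⋃ = {}

{}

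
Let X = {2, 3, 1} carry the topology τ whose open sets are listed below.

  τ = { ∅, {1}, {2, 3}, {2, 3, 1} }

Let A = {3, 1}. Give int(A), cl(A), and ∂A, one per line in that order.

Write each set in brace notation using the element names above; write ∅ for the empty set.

interior: largest open inside A is {1} (from ∅, {1})
cl via duality: int({2}) = ∅, so X∖∅ = {2, 3, 1}
cl∖int = {2, 3}

int(A) = {1}
cl(A)  = {2, 3, 1}
∂A     = {2, 3}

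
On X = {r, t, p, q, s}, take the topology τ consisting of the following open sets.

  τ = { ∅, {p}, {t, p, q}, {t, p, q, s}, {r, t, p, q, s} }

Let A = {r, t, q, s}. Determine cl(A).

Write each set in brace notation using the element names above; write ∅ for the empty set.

X∖A={p}, int(X∖A)={p}, hence cl(A)={r, t, q, s}

{r, t, q, s}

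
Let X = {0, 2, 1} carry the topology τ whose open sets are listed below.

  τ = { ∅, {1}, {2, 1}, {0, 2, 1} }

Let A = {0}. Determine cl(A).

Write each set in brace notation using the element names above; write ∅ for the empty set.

{0}

closure: X∖int(X∖A) = X∖{2, 1} = {0}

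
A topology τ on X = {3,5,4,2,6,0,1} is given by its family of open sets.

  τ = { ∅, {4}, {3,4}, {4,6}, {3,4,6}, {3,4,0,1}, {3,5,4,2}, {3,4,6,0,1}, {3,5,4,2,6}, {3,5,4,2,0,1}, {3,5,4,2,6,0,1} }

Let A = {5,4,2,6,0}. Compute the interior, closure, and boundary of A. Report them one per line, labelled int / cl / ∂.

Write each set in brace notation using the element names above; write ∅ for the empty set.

int(A) = {4,6}
cl(A)  = {3,5,4,2,6,0,1}
∂A     = {3,5,2,0,1}

opens ⊆ A: ∅, {4}, {4,6}; union → int = {4,6}
complement {3,1}; its interior ∅; cl(A) = X∖∅ = {3,5,4,2,6,0,1}
boundary = {3,5,4,2,6,0,1} ∖ {4,6} = {3,5,2,0,1}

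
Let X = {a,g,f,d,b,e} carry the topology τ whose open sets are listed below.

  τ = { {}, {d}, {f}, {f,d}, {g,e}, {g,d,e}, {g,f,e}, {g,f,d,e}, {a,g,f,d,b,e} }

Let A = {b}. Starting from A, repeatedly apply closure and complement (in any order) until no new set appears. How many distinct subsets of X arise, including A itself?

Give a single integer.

6

X∖A={a,g,f,d,e}, int(X∖A)={g,f,d,e}, hence cl(A)={a,b}
Orbit (k=closure, c=complement):
  1. A     = {b}
  2. kA    = {a,b}
  3. cA    = {a,g,f,d,e}
  4. ckA   = {g,f,d,e}
  5. kcA   = {a,g,f,d,b,e}
  6. ckcA  = {}
(closed under both — stop)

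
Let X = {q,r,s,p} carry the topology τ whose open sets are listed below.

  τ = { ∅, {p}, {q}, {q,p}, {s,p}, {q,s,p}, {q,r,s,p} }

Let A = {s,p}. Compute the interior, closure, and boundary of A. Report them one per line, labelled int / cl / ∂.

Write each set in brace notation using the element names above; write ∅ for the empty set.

interior: largest open inside A is {s,p} (from ∅, {p}, {s,p})
cl via duality: int({q,r}) = {q}, so X∖{q} = {r,s,p}
cl∖int = {r}

int(A) = {s,p}
cl(A)  = {r,s,p}
∂A     = {r}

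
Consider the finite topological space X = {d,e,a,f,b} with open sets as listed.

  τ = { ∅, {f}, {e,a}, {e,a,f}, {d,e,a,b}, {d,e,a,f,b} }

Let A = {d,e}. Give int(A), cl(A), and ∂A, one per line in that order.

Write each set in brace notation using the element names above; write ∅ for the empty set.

U open, U⊆A: ∅. int(A) = ⋃ = ∅
X∖A={a,f,b}, int(X∖A)={f}, hence cl(A)={d,e,a,b}
∂A: remove int from cl → {d,e,a,b}

int(A) = ∅
cl(A)  = {d,e,a,b}
∂A     = {d,e,a,b}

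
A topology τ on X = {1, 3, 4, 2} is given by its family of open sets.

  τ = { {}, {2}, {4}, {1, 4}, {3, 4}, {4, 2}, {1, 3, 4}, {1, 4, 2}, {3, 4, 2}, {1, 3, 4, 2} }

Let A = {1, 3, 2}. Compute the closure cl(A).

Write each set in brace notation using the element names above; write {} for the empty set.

{1, 3, 2}

closure: X∖int(X∖A) = X∖{4} = {1, 3, 2}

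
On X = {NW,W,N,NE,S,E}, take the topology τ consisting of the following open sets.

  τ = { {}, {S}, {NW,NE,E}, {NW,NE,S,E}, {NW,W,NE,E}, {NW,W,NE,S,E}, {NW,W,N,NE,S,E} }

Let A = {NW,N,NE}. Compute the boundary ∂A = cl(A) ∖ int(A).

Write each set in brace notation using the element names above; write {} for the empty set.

{NW,W,N,NE,E}

U open, U⊆A: {}. int(A) = ⋃ = {}
X∖A={W,S,E}, int(X∖A)={S}, hence cl(A)={NW,W,N,NE,E}
∂A: remove int from cl → {NW,W,N,NE,E}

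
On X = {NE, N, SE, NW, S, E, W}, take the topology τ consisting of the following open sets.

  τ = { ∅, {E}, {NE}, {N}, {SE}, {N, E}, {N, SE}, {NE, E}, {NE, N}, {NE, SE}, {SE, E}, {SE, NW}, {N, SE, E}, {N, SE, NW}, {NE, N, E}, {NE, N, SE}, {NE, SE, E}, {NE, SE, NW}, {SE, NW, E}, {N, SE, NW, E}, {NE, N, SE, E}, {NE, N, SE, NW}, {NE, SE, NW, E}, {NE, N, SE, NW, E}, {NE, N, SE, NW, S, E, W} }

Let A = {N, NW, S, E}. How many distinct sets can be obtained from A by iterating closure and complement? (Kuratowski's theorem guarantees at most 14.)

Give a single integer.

X∖A={NE, SE, W}, int(X∖A)={NE, SE}, hence cl(A)={N, NW, S, E, W}
Orbit (k=closure, c=complement):
  1. A     = {N, NW, S, E}
  2. kA    = {N, NW, S, E, W}
  3. cA    = {NE, SE, W}
  4. ckA   = {NE, SE}
  5. kcA   = {NE, SE, NW, S, W}
  6. ckcA  = {N, E}
  7. kckcA = {N, S, E, W}
  8. ckckcA = {NE, SE, NW}
(closed under both — stop)

8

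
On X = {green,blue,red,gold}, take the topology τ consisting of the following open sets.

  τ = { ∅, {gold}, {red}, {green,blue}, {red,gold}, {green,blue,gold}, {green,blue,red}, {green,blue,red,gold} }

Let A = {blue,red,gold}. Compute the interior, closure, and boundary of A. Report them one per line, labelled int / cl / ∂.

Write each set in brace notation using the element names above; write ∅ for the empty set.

interior: largest open inside A is {red,gold} (from ∅, {red}, {gold}, {red,gold})
cl via duality: int({green}) = ∅, so X∖∅ = {green,blue,red,gold}
cl∖int = {green,blue}

int(A) = {red,gold}
cl(A)  = {green,blue,red,gold}
∂A     = {green,blue}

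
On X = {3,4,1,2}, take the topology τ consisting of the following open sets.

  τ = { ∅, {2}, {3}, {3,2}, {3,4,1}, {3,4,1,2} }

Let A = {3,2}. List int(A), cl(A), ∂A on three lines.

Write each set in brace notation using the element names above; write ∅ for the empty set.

int(A) = {3,2}
cl(A)  = {3,4,1,2}
∂A     = {4,1}

opens ⊆ A: ∅, {2}, {3}, {3,2}; union → int = {3,2}
complement {4,1}; its interior ∅; cl(A) = X∖∅ = {3,4,1,2}
boundary = {3,4,1,2} ∖ {3,2} = {4,1}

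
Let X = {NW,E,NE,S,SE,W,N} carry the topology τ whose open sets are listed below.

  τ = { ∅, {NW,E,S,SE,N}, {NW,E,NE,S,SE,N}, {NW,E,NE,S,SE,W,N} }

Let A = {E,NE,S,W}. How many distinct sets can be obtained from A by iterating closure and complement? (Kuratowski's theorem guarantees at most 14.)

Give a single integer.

complement {NW,SE,N}; its interior ∅; cl(A) = X∖∅ = {NW,E,NE,S,SE,W,N}
With k = closure, c = complement:
  1. A     = {E,NE,S,W}
  2. kA    = {NW,E,NE,S,SE,W,N}
  3. cA    = {NW,SE,N}
  4. ckA   = ∅
k, c of each give nothing new

4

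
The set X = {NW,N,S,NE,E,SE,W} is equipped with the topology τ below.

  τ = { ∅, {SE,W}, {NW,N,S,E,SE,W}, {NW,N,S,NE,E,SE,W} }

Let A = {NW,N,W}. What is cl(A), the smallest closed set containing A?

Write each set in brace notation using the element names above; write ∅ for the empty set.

complement {S,NE,E,SE}; its interior ∅; cl(A) = X∖∅ = {NW,N,S,NE,E,SE,W}

{NW,N,S,NE,E,SE,W}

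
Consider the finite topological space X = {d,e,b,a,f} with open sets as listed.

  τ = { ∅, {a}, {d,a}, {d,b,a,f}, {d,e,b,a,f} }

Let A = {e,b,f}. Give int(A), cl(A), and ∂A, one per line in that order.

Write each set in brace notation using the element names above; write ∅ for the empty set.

int(A) = ∅
cl(A)  = {e,b,f}
∂A     = {e,b,f}

open subsets of A: ∅; so int(A) = ∅
closure: X∖int(X∖A) = X∖{d,a} = {e,b,f}
∂A = {e,b,f} minus ∅ = {e,b,f}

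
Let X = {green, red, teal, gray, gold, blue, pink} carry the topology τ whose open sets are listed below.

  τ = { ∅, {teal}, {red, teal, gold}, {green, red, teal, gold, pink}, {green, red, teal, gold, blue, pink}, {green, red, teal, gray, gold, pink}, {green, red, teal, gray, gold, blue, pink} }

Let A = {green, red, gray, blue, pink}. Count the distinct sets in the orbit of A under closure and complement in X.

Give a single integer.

6

closure: X∖int(X∖A) = X∖{teal} = {green, red, gray, gold, blue, pink}
Let k=closure and c=complement:
  1. A     = {green, red, gray, blue, pink}
  2. kA    = {green, red, gray, gold, blue, pink}
  3. cA    = {teal, gold}
  4. ckA   = {teal}
  5. kcA   = {green, red, teal, gray, gold, blue, pink}
  6. ckcA  = ∅
— saturated at 6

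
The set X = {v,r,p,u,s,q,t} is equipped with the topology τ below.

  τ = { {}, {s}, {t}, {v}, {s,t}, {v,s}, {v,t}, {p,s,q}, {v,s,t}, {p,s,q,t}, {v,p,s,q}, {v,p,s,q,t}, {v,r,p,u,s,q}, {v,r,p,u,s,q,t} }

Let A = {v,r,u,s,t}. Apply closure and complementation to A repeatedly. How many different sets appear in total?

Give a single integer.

6

X∖A={p,q}, int(X∖A)={}, hence cl(A)={v,r,p,u,s,q,t}
Orbit (k=closure, c=complement):
  1. A     = {v,r,u,s,t}
  2. kA    = {v,r,p,u,s,q,t}
  3. cA    = {p,q}
  4. ckA   = {}
  5. kcA   = {r,p,u,q}
  6. ckcA  = {v,s,t}
(closed under both — stop)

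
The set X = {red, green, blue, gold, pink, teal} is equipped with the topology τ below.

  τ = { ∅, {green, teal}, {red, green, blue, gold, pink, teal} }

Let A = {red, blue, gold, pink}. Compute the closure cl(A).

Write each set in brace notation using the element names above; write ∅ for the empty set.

closure: X∖int(X∖A) = X∖{green, teal} = {red, blue, gold, pink}

{red, blue, gold, pink}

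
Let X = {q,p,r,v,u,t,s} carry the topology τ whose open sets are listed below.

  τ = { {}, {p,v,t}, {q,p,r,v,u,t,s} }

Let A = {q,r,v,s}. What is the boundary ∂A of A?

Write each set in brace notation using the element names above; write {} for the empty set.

U open, U⊆A: {}. int(A) = ⋃ = {}
X∖A={p,u,t}, int(X∖A)={}, hence cl(A)={q,p,r,v,u,t,s}
∂A: remove int from cl → {q,p,r,v,u,t,s}

{q,p,r,v,u,t,s}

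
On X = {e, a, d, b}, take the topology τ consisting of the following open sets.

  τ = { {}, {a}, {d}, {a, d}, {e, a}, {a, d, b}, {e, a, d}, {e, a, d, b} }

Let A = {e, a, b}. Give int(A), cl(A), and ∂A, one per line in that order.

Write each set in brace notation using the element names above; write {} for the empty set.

interior: largest open inside A is {e, a} (from {}, {a}, {e, a})
cl via duality: int({d}) = {d}, so X∖{d} = {e, a, b}
cl∖int = {b}

int(A) = {e, a}
cl(A)  = {e, a, b}
∂A     = {b}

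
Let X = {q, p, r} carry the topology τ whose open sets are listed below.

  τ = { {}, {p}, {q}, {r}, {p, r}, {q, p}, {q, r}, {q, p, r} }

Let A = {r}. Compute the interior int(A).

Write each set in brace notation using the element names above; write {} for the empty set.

interior: largest open inside A is {r} (from {}, {r})

{r}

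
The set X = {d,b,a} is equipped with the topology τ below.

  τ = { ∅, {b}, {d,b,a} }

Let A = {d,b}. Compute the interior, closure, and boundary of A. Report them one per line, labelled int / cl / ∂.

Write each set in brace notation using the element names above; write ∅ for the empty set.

int(A) = {b}
cl(A)  = {d,b,a}
∂A     = {d,a}

U open, U⊆A: ∅, {b}. int(A) = ⋃ = {b}
X∖A={a}, int(X∖A)=∅, hence cl(A)={d,b,a}
∂A: remove int from cl → {d,a}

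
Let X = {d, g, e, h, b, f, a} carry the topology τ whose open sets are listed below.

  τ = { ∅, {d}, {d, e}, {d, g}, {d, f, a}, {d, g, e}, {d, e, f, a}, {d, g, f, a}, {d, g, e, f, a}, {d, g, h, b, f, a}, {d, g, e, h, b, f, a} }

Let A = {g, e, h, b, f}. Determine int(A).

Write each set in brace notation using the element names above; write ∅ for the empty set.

∅

interior: largest open inside A is ∅ (from ∅)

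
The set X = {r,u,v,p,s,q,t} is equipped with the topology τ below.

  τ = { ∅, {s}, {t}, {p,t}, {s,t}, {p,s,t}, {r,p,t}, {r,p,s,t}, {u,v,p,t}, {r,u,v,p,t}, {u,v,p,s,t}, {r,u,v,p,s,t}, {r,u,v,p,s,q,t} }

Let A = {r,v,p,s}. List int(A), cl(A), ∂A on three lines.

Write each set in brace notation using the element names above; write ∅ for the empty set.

int(A) = {s}
cl(A)  = {r,u,v,p,s,q}
∂A     = {r,u,v,p,q}

interior: largest open inside A is {s} (from ∅, {s})
cl via duality: int({u,q,t}) = {t}, so X∖{t} = {r,u,v,p,s,q}
cl∖int = {r,u,v,p,q}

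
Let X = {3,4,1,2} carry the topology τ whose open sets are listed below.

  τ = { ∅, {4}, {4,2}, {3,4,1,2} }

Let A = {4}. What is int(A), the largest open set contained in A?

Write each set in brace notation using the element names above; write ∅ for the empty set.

{4}

opens ⊆ A: ∅, {4}; union → int = {4}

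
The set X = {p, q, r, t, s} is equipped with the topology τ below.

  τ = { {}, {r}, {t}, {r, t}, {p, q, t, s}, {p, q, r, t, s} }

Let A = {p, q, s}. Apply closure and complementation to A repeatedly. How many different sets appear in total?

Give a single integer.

4

complement {r, t}; its interior {r, t}; cl(A) = X∖{r, t} = {p, q, s}
With k = closure, c = complement:
  1. A     = {p, q, s}
  2. cA    = {r, t}
  3. kcA   = {p, q, r, t, s}
  4. ckcA  = {}
k, c of each give nothing new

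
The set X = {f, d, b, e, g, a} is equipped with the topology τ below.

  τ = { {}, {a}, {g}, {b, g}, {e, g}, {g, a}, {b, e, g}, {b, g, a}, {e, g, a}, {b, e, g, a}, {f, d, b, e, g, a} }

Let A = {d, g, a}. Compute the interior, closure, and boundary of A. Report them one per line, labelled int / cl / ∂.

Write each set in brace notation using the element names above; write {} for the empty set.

interior: largest open inside A is {g, a} (from {}, {g}, {a}, {g, a})
cl via duality: int({f, b, e}) = {}, so X∖{} = {f, d, b, e, g, a}
cl∖int = {f, d, b, e}

int(A) = {g, a}
cl(A)  = {f, d, b, e, g, a}
∂A     = {f, d, b, e}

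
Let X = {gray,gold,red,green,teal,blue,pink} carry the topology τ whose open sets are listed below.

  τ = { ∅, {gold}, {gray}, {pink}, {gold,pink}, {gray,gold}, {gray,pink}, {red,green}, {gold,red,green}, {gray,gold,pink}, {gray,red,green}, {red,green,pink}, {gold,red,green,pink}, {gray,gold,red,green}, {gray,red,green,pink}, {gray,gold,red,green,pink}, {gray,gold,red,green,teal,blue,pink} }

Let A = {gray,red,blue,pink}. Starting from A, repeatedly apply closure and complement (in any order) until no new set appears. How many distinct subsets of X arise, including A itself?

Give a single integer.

X∖A={gold,green,teal}, int(X∖A)={gold}, hence cl(A)={gray,red,green,teal,blue,pink}
Orbit (k=closure, c=complement):
  1. A     = {gray,red,blue,pink}
  2. kA    = {gray,red,green,teal,blue,pink}
  3. cA    = {gold,green,teal}
  4. ckA   = {gold}
  5. kcA   = {gold,red,green,teal,blue}
  6. kckA  = {gold,teal,blue}
  7. ckcA  = {gray,pink}
  8. ckckA = {gray,red,green,pink}
  9. kckcA = {gray,teal,blue,pink}
  10. ckckcA = {gold,red,green}
(closed under both — stop)

10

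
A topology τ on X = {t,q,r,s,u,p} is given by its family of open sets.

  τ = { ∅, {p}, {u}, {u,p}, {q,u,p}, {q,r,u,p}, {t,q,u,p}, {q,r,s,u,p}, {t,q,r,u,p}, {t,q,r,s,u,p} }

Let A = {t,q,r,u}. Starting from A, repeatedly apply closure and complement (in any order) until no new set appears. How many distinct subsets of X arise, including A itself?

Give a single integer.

closure: X∖int(X∖A) = X∖{p} = {t,q,r,s,u}
Let k=closure and c=complement:
  1. A     = {t,q,r,u}
  2. kA    = {t,q,r,s,u}
  3. cA    = {s,p}
  4. ckA   = {p}
  5. kcA   = {t,q,r,s,p}
  6. ckcA  = {u}
— saturated at 6

6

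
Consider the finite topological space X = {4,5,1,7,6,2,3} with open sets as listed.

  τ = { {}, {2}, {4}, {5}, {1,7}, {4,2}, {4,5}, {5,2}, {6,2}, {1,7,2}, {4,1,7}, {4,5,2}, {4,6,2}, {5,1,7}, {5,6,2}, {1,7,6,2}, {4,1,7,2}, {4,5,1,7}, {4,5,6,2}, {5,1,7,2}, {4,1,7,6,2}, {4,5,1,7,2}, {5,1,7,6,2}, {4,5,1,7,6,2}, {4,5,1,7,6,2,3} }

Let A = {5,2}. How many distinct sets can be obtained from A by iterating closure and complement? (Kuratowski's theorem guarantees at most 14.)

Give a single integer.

6

complement {4,1,7,6,3}; its interior {4,1,7}; cl(A) = X∖{4,1,7} = {5,6,2,3}
With k = closure, c = complement:
  1. A     = {5,2}
  2. kA    = {5,6,2,3}
  3. cA    = {4,1,7,6,3}
  4. ckA   = {4,1,7}
  5. kckA  = {4,1,7,3}
  6. ckckA = {5,6,2}
k, c of each give nothing new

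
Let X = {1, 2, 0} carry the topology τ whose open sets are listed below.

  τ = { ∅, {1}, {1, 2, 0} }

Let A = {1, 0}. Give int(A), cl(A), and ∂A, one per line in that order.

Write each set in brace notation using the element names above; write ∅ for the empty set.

interior: largest open inside A is {1} (from ∅, {1})
cl via duality: int({2}) = ∅, so X∖∅ = {1, 2, 0}
cl∖int = {2, 0}

int(A) = {1}
cl(A)  = {1, 2, 0}
∂A     = {2, 0}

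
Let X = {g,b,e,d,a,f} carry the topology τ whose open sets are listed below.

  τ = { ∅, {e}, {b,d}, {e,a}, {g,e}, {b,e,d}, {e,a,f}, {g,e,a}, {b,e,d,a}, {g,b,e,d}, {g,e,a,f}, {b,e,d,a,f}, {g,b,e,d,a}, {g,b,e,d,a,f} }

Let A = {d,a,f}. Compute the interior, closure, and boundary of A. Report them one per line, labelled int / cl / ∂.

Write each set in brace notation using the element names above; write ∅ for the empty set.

int(A) = ∅
cl(A)  = {b,d,a,f}
∂A     = {b,d,a,f}

open subsets of A: ∅; so int(A) = ∅
closure: X∖int(X∖A) = X∖{g,e} = {b,d,a,f}
∂A = {b,d,a,f} minus ∅ = {b,d,a,f}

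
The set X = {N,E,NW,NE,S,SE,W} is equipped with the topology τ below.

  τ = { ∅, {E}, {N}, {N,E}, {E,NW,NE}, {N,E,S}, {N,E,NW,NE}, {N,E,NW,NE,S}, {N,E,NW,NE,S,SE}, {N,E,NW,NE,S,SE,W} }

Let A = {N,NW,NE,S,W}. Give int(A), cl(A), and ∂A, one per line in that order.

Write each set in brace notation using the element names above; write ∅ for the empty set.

int(A) = {N}
cl(A)  = {N,NW,NE,S,SE,W}
∂A     = {NW,NE,S,SE,W}

U open, U⊆A: ∅, {N}. int(A) = ⋃ = {N}
X∖A={E,SE}, int(X∖A)={E}, hence cl(A)={N,NW,NE,S,SE,W}
∂A: remove int from cl → {NW,NE,S,SE,W}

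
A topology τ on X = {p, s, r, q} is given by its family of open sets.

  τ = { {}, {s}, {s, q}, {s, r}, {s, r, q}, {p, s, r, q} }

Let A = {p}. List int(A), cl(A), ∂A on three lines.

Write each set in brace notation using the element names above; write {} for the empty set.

open subsets of A: {}; so int(A) = {}
closure: X∖int(X∖A) = X∖{s, r, q} = {p}
∂A = {p} minus {} = {p}

int(A) = {}
cl(A)  = {p}
∂A     = {p}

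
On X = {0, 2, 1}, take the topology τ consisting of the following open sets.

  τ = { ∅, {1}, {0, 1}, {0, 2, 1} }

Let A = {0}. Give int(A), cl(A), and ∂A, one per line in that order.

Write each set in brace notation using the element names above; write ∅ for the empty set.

open subsets of A: ∅; so int(A) = ∅
closure: X∖int(X∖A) = X∖{1} = {0, 2}
∂A = {0, 2} minus ∅ = {0, 2}

int(A) = ∅
cl(A)  = {0, 2}
∂A     = {0, 2}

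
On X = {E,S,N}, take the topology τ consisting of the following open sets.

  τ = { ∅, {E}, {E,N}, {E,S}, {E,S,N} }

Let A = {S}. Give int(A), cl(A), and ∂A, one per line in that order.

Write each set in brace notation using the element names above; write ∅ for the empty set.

opens ⊆ A: ∅; union → int = ∅
complement {E,N}; its interior {E,N}; cl(A) = X∖{E,N} = {S}
boundary = {S} ∖ ∅ = {S}

int(A) = ∅
cl(A)  = {S}
∂A     = {S}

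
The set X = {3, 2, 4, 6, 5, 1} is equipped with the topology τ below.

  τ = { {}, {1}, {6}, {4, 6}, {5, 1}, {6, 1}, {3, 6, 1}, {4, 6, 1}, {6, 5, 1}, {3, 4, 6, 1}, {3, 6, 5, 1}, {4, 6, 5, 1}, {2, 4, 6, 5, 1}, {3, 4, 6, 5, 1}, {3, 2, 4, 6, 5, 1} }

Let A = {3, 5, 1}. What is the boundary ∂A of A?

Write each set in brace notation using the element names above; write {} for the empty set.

{3, 2}

interior: largest open inside A is {5, 1} (from {}, {1}, {5, 1})
cl via duality: int({2, 4, 6}) = {4, 6}, so X∖{4, 6} = {3, 2, 5, 1}
cl∖int = {3, 2}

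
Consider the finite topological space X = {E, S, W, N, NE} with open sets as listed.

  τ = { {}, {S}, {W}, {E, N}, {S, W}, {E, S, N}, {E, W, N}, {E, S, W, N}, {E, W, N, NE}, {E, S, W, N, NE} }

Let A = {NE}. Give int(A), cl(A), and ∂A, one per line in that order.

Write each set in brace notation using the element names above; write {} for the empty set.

U open, U⊆A: {}. int(A) = ⋃ = {}
X∖A={E, S, W, N}, int(X∖A)={E, S, W, N}, hence cl(A)={NE}
∂A: remove int from cl → {NE}

int(A) = {}
cl(A)  = {NE}
∂A     = {NE}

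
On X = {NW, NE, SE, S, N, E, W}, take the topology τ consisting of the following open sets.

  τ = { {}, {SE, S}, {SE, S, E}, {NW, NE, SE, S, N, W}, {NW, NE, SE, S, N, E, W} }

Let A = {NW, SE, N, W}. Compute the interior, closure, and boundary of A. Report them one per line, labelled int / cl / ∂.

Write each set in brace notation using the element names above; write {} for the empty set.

U open, U⊆A: {}. int(A) = ⋃ = {}
X∖A={NE, S, E}, int(X∖A)={}, hence cl(A)={NW, NE, SE, S, N, E, W}
∂A: remove int from cl → {NW, NE, SE, S, N, E, W}

int(A) = {}
cl(A)  = {NW, NE, SE, S, N, E, W}
∂A     = {NW, NE, SE, S, N, E, W}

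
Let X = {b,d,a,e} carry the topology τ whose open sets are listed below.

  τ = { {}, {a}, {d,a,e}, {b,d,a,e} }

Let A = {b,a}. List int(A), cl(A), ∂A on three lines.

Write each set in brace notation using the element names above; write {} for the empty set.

int(A) = {a}
cl(A)  = {b,d,a,e}
∂A     = {b,d,e}

interior: largest open inside A is {a} (from {}, {a})
cl via duality: int({d,e}) = {}, so X∖{} = {b,d,a,e}
cl∖int = {b,d,e}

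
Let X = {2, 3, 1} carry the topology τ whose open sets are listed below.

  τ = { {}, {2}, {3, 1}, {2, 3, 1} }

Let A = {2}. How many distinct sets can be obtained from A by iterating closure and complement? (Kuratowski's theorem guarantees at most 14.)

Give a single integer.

2

cl via duality: int({3, 1}) = {3, 1}, so X∖{3, 1} = {2}
Write k for closure, c for complement:
  1. A     = {2}
  2. cA    = {3, 1}
applying k or c yields no new set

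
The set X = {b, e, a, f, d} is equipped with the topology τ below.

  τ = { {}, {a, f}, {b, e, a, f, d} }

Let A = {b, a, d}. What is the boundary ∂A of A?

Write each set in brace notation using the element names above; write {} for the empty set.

{b, e, a, f, d}

interior: largest open inside A is {} (from {})
cl via duality: int({e, f}) = {}, so X∖{} = {b, e, a, f, d}
cl∖int = {b, e, a, f, d}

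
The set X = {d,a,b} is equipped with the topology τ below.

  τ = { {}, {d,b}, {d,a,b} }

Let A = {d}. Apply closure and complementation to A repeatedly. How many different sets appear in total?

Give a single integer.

4

cl via duality: int({a,b}) = {}, so X∖{} = {d,a,b}
Write k for closure, c for complement:
  1. A     = {d}
  2. kA    = {d,a,b}
  3. cA    = {a,b}
  4. ckA   = {}
applying k or c yields no new set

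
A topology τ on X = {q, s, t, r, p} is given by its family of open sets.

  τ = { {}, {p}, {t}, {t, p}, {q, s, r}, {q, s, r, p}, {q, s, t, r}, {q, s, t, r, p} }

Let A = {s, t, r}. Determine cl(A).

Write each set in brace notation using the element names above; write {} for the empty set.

complement {q, p}; its interior {p}; cl(A) = X∖{p} = {q, s, t, r}

{q, s, t, r}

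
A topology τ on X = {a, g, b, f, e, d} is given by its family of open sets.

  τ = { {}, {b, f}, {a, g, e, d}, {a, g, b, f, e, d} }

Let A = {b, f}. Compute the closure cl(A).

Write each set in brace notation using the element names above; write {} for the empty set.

{b, f}

X∖A={a, g, e, d}, int(X∖A)={a, g, e, d}, hence cl(A)={b, f}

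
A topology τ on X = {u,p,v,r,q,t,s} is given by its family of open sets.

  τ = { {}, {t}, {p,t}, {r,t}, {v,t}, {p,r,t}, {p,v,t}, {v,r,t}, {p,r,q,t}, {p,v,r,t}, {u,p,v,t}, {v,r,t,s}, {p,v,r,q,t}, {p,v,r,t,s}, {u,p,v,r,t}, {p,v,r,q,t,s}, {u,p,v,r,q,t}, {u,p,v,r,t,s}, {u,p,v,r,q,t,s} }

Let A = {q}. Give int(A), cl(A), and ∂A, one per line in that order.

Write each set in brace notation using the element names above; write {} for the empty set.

int(A) = {}
cl(A)  = {q}
∂A     = {q}

open subsets of A: {}; so int(A) = {}
closure: X∖int(X∖A) = X∖{u,p,v,r,t,s} = {q}
∂A = {q} minus {} = {q}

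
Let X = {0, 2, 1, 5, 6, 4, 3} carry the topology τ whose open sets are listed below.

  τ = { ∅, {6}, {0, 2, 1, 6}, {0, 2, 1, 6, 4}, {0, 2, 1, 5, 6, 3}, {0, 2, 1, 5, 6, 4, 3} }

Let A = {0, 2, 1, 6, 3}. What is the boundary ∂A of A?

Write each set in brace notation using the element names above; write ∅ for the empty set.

{5, 4, 3}

open subsets of A: ∅, {6}, {0, 2, 1, 6}; so int(A) = {0, 2, 1, 6}
closure: X∖int(X∖A) = X∖∅ = {0, 2, 1, 5, 6, 4, 3}
∂A = {0, 2, 1, 5, 6, 4, 3} minus {0, 2, 1, 6} = {5, 4, 3}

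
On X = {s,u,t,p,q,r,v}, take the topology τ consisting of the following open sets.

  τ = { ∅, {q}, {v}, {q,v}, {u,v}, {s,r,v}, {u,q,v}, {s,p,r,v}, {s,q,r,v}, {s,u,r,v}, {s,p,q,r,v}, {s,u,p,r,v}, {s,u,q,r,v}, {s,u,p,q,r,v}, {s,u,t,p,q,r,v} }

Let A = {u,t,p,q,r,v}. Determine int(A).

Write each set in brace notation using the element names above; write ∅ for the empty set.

{u,q,v}

U open, U⊆A: ∅, {q}, {v}, {q,v}, {u,v}, {u,q,v}. int(A) = ⋃ = {u,q,v}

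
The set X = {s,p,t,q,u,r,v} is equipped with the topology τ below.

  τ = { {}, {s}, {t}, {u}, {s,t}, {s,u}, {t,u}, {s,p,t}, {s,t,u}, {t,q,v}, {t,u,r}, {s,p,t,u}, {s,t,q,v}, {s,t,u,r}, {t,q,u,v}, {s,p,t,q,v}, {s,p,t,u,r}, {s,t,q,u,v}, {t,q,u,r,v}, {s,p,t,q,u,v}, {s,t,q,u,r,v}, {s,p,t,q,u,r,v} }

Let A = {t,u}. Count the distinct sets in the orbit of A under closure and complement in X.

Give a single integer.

6

cl via duality: int({s,p,q,r,v}) = {s}, so X∖{s} = {p,t,q,u,r,v}
Write k for closure, c for complement:
  1. A     = {t,u}
  2. kA    = {p,t,q,u,r,v}
  3. cA    = {s,p,q,r,v}
  4. ckA   = {s}
  5. kckA  = {s,p}
  6. ckckA = {t,q,u,r,v}
applying k or c yields no new set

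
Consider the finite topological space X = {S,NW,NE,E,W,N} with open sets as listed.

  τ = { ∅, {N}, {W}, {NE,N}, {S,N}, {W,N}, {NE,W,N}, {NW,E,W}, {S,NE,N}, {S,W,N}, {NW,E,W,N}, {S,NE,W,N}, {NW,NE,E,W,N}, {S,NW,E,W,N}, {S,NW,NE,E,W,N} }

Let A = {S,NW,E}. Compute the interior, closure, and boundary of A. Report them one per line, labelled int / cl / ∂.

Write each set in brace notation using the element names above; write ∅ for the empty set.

open subsets of A: ∅; so int(A) = ∅
closure: X∖int(X∖A) = X∖{NE,W,N} = {S,NW,E}
∂A = {S,NW,E} minus ∅ = {S,NW,E}

int(A) = ∅
cl(A)  = {S,NW,E}
∂A     = {S,NW,E}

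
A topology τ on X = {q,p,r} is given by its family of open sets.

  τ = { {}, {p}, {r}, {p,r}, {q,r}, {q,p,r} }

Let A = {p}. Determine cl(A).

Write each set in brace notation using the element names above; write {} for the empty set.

{p}

X∖A={q,r}, int(X∖A)={q,r}, hence cl(A)={p}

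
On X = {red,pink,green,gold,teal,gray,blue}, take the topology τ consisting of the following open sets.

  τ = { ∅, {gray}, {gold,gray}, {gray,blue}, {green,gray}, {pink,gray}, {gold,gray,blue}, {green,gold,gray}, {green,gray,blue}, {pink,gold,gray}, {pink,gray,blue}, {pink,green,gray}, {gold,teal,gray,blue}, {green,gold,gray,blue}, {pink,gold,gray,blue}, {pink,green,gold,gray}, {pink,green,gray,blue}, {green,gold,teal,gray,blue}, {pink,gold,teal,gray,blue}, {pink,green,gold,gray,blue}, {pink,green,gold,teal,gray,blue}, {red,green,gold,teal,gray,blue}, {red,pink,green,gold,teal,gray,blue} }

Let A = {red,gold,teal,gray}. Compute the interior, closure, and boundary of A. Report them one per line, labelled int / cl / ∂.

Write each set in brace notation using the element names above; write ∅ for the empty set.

int(A) = {gold,gray}
cl(A)  = {red,pink,green,gold,teal,gray,blue}
∂A     = {red,pink,green,teal,blue}

U open, U⊆A: ∅, {gray}, {gold,gray}. int(A) = ⋃ = {gold,gray}
X∖A={pink,green,blue}, int(X∖A)=∅, hence cl(A)={red,pink,green,gold,teal,gray,blue}
∂A: remove int from cl → {red,pink,green,teal,blue}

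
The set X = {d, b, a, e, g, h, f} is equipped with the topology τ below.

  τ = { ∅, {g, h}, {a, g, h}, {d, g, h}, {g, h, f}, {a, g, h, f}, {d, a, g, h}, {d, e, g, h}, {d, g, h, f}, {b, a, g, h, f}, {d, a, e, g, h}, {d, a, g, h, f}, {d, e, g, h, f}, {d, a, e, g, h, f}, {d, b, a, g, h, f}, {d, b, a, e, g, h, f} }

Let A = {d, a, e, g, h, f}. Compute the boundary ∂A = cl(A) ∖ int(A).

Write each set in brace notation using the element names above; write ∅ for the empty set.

{b}

interior: largest open inside A is {d, a, e, g, h, f} (from ∅, {g, h}, {a, g, h}, {d, g, h}, {g, h, f}, {a, g, h, f}, {d, e, g, h}, {d, a, g, h}, {d, g, h, f}, {d, e, g, h, f}, {d, a, g, h, f}, {d, a, e, g, h}, {d, a, e, g, h, f})
cl via duality: int({b}) = ∅, so X∖∅ = {d, b, a, e, g, h, f}
cl∖int = {b}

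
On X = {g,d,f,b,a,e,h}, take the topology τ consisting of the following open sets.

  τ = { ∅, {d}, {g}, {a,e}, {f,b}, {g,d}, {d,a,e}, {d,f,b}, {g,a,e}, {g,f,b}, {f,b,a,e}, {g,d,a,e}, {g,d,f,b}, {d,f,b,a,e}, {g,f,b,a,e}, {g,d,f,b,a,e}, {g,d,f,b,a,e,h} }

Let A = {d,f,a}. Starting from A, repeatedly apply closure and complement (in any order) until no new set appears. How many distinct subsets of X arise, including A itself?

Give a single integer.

closure: X∖int(X∖A) = X∖{g} = {d,f,b,a,e,h}
Let k=closure and c=complement:
  1. A     = {d,f,a}
  2. kA    = {d,f,b,a,e,h}
  3. cA    = {g,b,e,h}
  4. ckA   = {g}
  5. kcA   = {g,f,b,a,e,h}
  6. kckA  = {g,h}
  7. ckcA  = {d}
  8. ckckA = {d,f,b,a,e}
  9. kckcA = {d,h}
  10. ckckcA = {g,f,b,a,e}
— saturated at 10

10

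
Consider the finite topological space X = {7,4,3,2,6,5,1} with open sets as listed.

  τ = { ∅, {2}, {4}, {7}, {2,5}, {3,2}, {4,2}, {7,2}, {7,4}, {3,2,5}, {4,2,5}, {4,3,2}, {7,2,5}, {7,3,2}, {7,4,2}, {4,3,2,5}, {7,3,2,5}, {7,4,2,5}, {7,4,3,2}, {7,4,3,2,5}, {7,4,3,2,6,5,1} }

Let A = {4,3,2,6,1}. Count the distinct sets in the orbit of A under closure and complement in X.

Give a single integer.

closure: X∖int(X∖A) = X∖{7} = {4,3,2,6,5,1}
Let k=closure and c=complement:
  1. A     = {4,3,2,6,1}
  2. kA    = {4,3,2,6,5,1}
  3. cA    = {7,5}
  4. ckA   = {7}
  5. kcA   = {7,6,5,1}
  6. kckA  = {7,6,1}
  7. ckcA  = {4,3,2}
  8. ckckA = {4,3,2,5}
— saturated at 8

8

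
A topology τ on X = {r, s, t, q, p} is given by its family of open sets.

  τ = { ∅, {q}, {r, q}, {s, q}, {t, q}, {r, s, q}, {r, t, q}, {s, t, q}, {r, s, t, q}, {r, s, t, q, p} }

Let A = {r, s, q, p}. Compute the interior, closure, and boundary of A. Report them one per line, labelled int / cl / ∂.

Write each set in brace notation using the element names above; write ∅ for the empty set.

U open, U⊆A: ∅, {q}, {s, q}, {r, q}, {r, s, q}. int(A) = ⋃ = {r, s, q}
X∖A={t}, int(X∖A)=∅, hence cl(A)={r, s, t, q, p}
∂A: remove int from cl → {t, p}

int(A) = {r, s, q}
cl(A)  = {r, s, t, q, p}
∂A     = {t, p}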